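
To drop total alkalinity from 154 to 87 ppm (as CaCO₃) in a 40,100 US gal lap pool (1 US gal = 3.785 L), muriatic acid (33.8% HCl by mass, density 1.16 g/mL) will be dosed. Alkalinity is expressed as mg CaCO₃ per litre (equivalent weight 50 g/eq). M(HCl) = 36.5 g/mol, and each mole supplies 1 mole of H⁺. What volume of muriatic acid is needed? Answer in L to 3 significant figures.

18.9 L

Volume: 40,100 US gal × 3.785 L/gal = 151,778 L.
Alkalinity to neutralize: (154 − 87) = 67 mg/L as CaCO₃ × 151,778 L = 10,170 g as CaCO₃.
Equivalents of H⁺ required: 10,170 ÷ 50 g/eq = 203.4 eq = 203.4 mol HCl.
Mass of HCl: 203.4 × 36.5 = 7423 g.
Mass of 33.8% solution: 7423 / 0.338 = 21,960 g.
Volume: 21,960 g ÷ 1.16 g/mL = 18,930 mL.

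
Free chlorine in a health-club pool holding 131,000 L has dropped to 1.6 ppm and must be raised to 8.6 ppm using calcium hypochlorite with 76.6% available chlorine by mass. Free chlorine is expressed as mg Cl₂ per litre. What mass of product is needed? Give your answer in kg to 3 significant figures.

1.20 kg

Chlorine deficit: 8.6 − 1.6 = 7 ppm = 7 mg/L as Cl₂.
Cl₂ equivalent needed: 7 mg/L × 131,000 L = 917,000 mg = 917 g.
Product at 76.6% available chlorine: 917 / 0.766 = 1197 g.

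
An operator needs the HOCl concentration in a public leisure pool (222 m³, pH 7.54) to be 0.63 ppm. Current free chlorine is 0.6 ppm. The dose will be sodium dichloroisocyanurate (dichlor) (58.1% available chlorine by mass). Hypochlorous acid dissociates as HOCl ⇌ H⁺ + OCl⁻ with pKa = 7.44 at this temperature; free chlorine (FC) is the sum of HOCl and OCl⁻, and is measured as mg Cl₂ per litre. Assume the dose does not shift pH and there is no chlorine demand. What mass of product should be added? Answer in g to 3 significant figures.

Volume: 222 m³ = 222,000 L.
[OCl⁻]/[HOCl] = 10^(pH − pKa) = 10^(7.54 − 7.44) = 1.259; fraction as HOCl = 1/(1 + 1.259) = 0.4427.
Free chlorine required for 0.63 ppm HOCl: 0.63 / 0.4427 = 1.423 ppm.
FC to add: 1.423 − 0.6 = 0.8231 mg/L as Cl₂.
Cl₂ equivalent: 0.8231 mg/L × 222,000 L = 182.7 g.
Product at 58.1% available Cl: 182.7 / 0.581 = 314.5 g.

315 g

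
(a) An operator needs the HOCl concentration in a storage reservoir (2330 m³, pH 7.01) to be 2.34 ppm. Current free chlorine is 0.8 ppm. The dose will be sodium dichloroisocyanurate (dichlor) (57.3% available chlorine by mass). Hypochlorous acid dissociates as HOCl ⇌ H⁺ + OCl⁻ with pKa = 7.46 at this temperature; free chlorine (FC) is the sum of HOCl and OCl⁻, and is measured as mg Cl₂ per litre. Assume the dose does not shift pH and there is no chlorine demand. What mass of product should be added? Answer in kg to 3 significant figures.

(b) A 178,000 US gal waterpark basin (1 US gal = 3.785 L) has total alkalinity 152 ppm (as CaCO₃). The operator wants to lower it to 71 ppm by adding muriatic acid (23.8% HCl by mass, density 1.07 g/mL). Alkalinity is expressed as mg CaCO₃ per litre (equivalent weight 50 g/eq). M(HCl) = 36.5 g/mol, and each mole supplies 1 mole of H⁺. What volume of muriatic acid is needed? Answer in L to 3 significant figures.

(a) Volume: 2330 m³ = 2,330,000 L.
(a) [OCl⁻]/[HOCl] = 10^(pH − pKa) = 10^(7.01 − 7.46) = 0.3548; fraction as HOCl = 1/(1 + 0.3548) = 0.7381.
(a) Free chlorine required for 2.34 ppm HOCl: 2.34 / 0.7381 = 3.17 ppm.
(a) FC to add: 3.17 − 0.8 = 2.37 mg/L as Cl₂.
(a) Cl₂ equivalent: 2.37 mg/L × 2,330,000 L = 5523 g.
(a) Product at 57.3% available Cl: 5523 / 0.573 = 9638 g.

(b) Volume: 178,000 US gal × 3.785 L/gal = 673,730 L.
(b) Alkalinity to neutralize: (152 − 71) = 81 mg/L as CaCO₃ × 673,730 L = 54,570 g as CaCO₃.
(b) Equivalents of H⁺ required: 54,570 ÷ 50 g/eq = 1091 eq = 1091 mol HCl.
(b) Mass of HCl: 1091 × 36.5 = 39,840 g.
(b) Mass of 23.8% solution: 39,840 / 0.238 = 167,400 g.
(b) Volume: 167,400 g ÷ 1.07 g/mL = 156,400 mL.

(a) 9.64 kg; (b) 156 L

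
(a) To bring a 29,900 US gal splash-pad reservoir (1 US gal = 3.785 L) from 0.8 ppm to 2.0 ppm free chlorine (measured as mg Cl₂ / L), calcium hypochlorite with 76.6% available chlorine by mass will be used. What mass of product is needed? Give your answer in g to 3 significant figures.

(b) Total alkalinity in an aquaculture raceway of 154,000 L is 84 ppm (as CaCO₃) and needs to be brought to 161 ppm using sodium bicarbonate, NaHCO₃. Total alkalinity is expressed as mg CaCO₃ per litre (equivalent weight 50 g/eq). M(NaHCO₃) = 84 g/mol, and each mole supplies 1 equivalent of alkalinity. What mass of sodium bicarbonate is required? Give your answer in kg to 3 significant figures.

(a) Volume: 29,900 US gal × 3.785 L/gal = 113,172 L.
(a) Chlorine deficit: 2.0 − 0.8 = 1.2 ppm = 1.2 mg/L as Cl₂.
(a) Cl₂ equivalent needed: 1.2 mg/L × 113,172 L = 135,800 mg = 135.8 g.
(a) Product at 76.6% available chlorine: 135.8 / 0.766 = 177.3 g.

(b) Alkalinity to add: (161 − 84) = 77 mg/L as CaCO₃ × 154,000 L = 11,860 g as CaCO₃.
(b) Equivalents: 11,860 g ÷ 50 g/eq = 237.2 eq.
(b) NaHCO₃ supplies 1 eq per mole → 237.2 mol.
(b) Mass: 237.2 mol × 84 g/mol = 19,920 g.

(a) 177 g; (b) 19.9 kg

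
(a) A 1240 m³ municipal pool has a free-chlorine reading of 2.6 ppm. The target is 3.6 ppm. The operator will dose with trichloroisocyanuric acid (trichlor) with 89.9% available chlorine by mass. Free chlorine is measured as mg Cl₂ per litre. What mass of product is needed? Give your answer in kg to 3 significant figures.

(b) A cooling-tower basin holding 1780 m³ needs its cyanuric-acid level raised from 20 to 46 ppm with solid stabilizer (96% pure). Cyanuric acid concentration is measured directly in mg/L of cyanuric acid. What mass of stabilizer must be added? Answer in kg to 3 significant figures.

(a) 1.38 kg; (b) 48.2 kg

(a) Volume: 1240 m³ = 1,240,000 L.
(a) Chlorine deficit: 3.6 − 2.6 = 1 ppm = 1 mg/L as Cl₂.
(a) Cl₂ equivalent needed: 1 mg/L × 1,240,000 L = 1,240,000 mg = 1240 g.
(a) Product at 89.9% available chlorine: 1240 / 0.899 = 1379 g.

(b) Volume: 1780 m³ = 1,780,000 L.
(b) CYA to add: (46 − 20) = 26 mg/L × 1,780,000 L = 46,280 g cyanuric acid.
(b) At 96% purity: 46,280 / 0.96 = 48,210 g product.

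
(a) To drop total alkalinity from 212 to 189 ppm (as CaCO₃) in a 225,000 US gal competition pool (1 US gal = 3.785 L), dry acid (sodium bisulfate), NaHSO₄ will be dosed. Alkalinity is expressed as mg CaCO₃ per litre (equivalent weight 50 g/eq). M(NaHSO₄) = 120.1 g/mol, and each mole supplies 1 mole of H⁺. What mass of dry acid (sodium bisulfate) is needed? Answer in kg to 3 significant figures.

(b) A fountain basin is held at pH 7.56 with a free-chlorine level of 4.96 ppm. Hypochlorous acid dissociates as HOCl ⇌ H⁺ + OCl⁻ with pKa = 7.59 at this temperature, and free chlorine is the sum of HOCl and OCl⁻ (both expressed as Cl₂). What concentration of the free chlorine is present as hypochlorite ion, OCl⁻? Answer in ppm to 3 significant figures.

(a) Volume: 225,000 US gal × 3.785 L/gal = 851,625 L.
(a) Alkalinity to neutralize: (212 − 189) = 23 mg/L as CaCO₃ × 851,625 L = 19,590 g as CaCO₃.
(a) Equivalents of H⁺ required: 19,590 ÷ 50 g/eq = 391.7 eq = 391.7 mol NaHSO₄.
(a) Mass of NaHSO₄: 391.7 × 120.1 = 47,050 g.

(b) [OCl⁻]/[HOCl] = 10^(pH − pKa) = 10^(7.56 − 7.59) = 10^-0.03 = 0.9333.
(b) Fraction as HOCl = 1 / (1 + 0.9333) = 0.5173.
(b) OCl⁻ = (1 − 0.5173) × 4.96 ppm = 2.394 ppm.

(a) 47.0 kg; (b) 2.39 ppm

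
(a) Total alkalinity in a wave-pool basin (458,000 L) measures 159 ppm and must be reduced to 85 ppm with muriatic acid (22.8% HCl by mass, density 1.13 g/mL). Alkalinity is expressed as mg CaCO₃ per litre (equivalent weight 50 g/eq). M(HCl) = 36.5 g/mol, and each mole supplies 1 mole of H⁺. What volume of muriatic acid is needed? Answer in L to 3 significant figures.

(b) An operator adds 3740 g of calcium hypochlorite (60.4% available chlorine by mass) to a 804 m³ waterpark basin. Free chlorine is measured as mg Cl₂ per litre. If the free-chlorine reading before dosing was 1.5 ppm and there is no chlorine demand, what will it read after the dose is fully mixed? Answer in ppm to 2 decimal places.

(a) 96.0 L; (b) 4.31 ppm

(a) Alkalinity to neutralize: (159 − 85) = 74 mg/L as CaCO₃ × 458,000 L = 33,890 g as CaCO₃.
(a) Equivalents of H⁺ required: 33,890 ÷ 50 g/eq = 677.8 eq = 677.8 mol HCl.
(a) Mass of HCl: 677.8 × 36.5 = 24,740 g.
(a) Mass of 22.8% solution: 24,740 / 0.228 = 108,500 g.
(a) Volume: 108,500 g ÷ 1.13 g/mL = 96,030 mL.

(b) Volume: 804 m³ = 804,000 L.
(b) Available chlorine delivered: 3740 g × 0.604 = 2259 g as Cl₂.
(b) Concentration rise: 2259 g / 804,000 L = 2.81 mg/L = 2.81 ppm.
(b) Final FC: 1.5 + 2.81 = 4.31 ppm.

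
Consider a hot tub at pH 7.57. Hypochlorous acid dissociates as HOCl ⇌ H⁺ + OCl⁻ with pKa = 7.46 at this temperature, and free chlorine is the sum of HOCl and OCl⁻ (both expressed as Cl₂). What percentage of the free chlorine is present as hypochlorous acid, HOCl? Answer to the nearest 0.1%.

43.7%

[OCl⁻]/[HOCl] = 10^(pH − pKa) = 10^(7.57 − 7.46) = 10^0.11 = 1.288.
Fraction as HOCl = 1 / (1 + 1.288) = 0.437.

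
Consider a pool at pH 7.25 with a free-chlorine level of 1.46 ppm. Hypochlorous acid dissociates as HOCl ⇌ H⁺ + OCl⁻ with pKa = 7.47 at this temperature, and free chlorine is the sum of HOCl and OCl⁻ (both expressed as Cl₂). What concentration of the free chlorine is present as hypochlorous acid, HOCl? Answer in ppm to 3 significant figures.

[OCl⁻]/[HOCl] = 10^(pH − pKa) = 10^(7.25 − 7.47) = 10^-0.22 = 0.6026.
Fraction as HOCl = 1 / (1 + 0.6026) = 0.624.
HOCl = 0.624 × 1.46 ppm = 0.911 ppm.

0.911 ppm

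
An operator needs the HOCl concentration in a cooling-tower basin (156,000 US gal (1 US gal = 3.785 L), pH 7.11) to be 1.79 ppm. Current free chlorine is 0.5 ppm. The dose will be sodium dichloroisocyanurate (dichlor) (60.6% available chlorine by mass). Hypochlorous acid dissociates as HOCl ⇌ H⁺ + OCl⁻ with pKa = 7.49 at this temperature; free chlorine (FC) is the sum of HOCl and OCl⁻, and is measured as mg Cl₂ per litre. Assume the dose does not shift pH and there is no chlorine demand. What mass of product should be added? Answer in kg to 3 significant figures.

Volume: 156,000 US gal × 3.785 L/gal = 590,460 L.
[OCl⁻]/[HOCl] = 10^(pH − pKa) = 10^(7.11 − 7.49) = 0.4169; fraction as HOCl = 1/(1 + 0.4169) = 0.7058.
Free chlorine required for 1.79 ppm HOCl: 1.79 / 0.7058 = 2.536 ppm.
FC to add: 2.536 − 0.5 = 2.036 mg/L as Cl₂.
Cl₂ equivalent: 2.036 mg/L × 590,460 L = 1202 g.
Product at 60.6% available Cl: 1202 / 0.606 = 1984 g.

1.98 kg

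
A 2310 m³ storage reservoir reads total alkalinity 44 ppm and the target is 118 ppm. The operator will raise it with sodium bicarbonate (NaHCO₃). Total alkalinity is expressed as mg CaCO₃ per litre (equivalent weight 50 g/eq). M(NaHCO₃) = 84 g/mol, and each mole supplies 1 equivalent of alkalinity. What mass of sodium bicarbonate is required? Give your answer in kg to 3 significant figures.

287 kg

Volume: 2310 m³ = 2,310,000 L.
Alkalinity to add: (118 − 44) = 74 mg/L as CaCO₃ × 2,310,000 L = 170,900 g as CaCO₃.
Equivalents: 170,900 g ÷ 50 g/eq = 3419 eq.
NaHCO₃ supplies 1 eq per mole → 3419 mol.
Mass: 3419 mol × 84 g/mol = 287,200 g.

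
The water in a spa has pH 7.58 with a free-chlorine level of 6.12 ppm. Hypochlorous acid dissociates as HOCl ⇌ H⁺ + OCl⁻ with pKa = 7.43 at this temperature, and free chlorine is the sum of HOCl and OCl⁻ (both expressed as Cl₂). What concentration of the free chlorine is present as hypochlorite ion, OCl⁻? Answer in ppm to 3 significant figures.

[OCl⁻]/[HOCl] = 10^(pH − pKa) = 10^(7.58 − 7.43) = 10^0.15 = 1.413.
Fraction as HOCl = 1 / (1 + 1.413) = 0.4145.
OCl⁻ = (1 − 0.4145) × 6.12 ppm = 3.583 ppm.

3.58 ppm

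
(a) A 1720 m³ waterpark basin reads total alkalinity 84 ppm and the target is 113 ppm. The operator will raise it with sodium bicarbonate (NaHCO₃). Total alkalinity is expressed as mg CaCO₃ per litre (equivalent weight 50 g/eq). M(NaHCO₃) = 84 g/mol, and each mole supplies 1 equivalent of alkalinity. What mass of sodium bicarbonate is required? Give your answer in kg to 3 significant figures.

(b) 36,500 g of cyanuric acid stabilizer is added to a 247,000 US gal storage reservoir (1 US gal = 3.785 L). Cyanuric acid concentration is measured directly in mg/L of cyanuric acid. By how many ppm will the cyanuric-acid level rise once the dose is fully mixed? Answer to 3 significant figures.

(a) 83.8 kg; (b) 39.0 ppm

(a) Volume: 1720 m³ = 1,720,000 L.
(a) Alkalinity to add: (113 − 84) = 29 mg/L as CaCO₃ × 1,720,000 L = 49,880 g as CaCO₃.
(a) Equivalents: 49,880 g ÷ 50 g/eq = 997.6 eq.
(a) NaHCO₃ supplies 1 eq per mole → 997.6 mol.
(a) Mass: 997.6 mol × 84 g/mol = 83,800 g.

(b) Volume: 247,000 US gal × 3.785 L/gal = 934,895 L.
(b) Rise: 36,500 g / 934,895 L × 1000 = 39.04 mg/L.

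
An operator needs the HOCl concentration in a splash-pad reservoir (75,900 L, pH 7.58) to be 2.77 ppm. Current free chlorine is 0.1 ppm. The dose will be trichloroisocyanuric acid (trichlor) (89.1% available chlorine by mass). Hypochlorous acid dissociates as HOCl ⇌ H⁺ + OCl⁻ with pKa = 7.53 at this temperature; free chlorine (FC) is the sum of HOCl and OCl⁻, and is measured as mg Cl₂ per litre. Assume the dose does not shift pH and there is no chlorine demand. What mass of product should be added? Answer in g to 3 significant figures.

[OCl⁻]/[HOCl] = 10^(pH − pKa) = 10^(7.58 − 7.53) = 1.122; fraction as HOCl = 1/(1 + 1.122) = 0.4712.
Free chlorine required for 2.77 ppm HOCl: 2.77 / 0.4712 = 5.878 ppm.
FC to add: 5.878 − 0.1 = 5.778 mg/L as Cl₂.
Cl₂ equivalent: 5.778 mg/L × 75,900 L = 438.5 g.
Product at 89.1% available Cl: 438.5 / 0.891 = 492.2 g.

492 g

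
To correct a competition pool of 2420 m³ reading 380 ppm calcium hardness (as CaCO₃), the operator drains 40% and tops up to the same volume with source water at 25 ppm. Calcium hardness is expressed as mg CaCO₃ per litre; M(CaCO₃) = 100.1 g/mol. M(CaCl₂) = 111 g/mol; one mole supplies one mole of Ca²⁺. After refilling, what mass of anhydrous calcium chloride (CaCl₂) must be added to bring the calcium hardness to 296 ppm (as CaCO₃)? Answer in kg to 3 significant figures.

Volume: 2420 m³ = 2,420,000 L.
After draining 40% and refilling: 380 × 0.60 + 25 × 0.40 = 238 ppm.
Deficit to target: 296 − 238 = 58 mg/L.
As CaCO₃: 58 mg/L × 2,420,000 L = 140,400 g; ÷ 100.1 = 1402 mol Ca²⁺.
Mass: 1402 × 111 = 155,600 g.

156 kg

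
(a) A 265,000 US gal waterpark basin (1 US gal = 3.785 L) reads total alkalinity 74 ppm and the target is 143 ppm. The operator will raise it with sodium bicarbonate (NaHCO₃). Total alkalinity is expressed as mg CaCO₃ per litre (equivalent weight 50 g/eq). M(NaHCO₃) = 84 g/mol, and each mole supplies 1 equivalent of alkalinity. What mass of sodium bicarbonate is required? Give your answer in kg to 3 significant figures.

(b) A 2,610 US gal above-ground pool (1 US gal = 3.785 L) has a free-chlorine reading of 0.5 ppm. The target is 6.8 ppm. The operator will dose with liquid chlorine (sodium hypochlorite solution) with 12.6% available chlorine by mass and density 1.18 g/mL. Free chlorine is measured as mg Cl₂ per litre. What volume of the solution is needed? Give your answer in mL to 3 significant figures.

(a) 116 kg; (b) 419 mL

(a) Volume: 265,000 US gal × 3.785 L/gal = 1,003,025 L.
(a) Alkalinity to add: (143 − 74) = 69 mg/L as CaCO₃ × 1,003,025 L = 69,210 g as CaCO₃.
(a) Equivalents: 69,210 g ÷ 50 g/eq = 1384 eq.
(a) NaHCO₃ supplies 1 eq per mole → 1384 mol.
(a) Mass: 1384 mol × 84 g/mol = 116,300 g.

(b) Volume: 2,610 US gal × 3.785 L/gal = 9,879 L.
(b) Chlorine deficit: 6.8 − 0.5 = 6.3 ppm = 6.3 mg/L as Cl₂.
(b) Cl₂ equivalent needed: 6.3 mg/L × 9,879 L = 62,240 mg = 62.24 g.
(b) Product at 12.6% available chlorine: 62.24 / 0.126 = 493.9 g.
(b) Volume at density 1.18 g/mL: 493.9 g ÷ 1.18 g/mL = 418.6 mL.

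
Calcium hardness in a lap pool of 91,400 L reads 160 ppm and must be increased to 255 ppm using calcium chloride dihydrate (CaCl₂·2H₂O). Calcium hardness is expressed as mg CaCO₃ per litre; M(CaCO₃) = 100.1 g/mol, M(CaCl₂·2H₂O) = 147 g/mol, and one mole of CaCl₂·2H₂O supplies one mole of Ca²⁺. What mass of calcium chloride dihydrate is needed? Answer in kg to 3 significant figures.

Hardness to add: (255 − 160) = 95 mg/L as CaCO₃ × 91,400 L = 8683 g as CaCO₃.
Moles of Ca²⁺ (1 mol Ca²⁺ ≡ 1 mol CaCO₃): 8683 / 100.1 g/mol = 86.74 mol.
Mass of CaCl₂·2H₂O: 86.74 × 147 = 12,750 g.

12.8 kg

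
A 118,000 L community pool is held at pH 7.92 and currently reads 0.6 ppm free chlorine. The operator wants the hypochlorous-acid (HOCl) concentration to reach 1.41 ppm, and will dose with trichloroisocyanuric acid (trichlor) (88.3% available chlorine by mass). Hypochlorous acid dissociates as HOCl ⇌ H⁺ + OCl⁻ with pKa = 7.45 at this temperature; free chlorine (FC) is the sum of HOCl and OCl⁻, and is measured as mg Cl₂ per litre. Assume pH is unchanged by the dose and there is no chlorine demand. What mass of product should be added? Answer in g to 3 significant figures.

[OCl⁻]/[HOCl] = 10^(pH − pKa) = 10^(7.92 − 7.45) = 2.951; fraction as HOCl = 1/(1 + 2.951) = 0.2531.
Free chlorine required for 1.41 ppm HOCl: 1.41 / 0.2531 = 5.571 ppm.
FC to add: 5.571 − 0.6 = 4.971 mg/L as Cl₂.
Cl₂ equivalent: 4.971 mg/L × 118,000 L = 586.6 g.
Product at 88.3% available Cl: 586.6 / 0.883 = 664.3 g.

664 g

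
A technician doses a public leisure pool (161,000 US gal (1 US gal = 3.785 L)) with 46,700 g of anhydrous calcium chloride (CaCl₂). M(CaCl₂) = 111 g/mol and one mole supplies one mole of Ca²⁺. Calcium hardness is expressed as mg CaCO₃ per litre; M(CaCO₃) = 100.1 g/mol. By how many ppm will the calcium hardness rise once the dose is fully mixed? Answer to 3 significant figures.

69.1 ppm

Volume: 161,000 US gal × 3.785 L/gal = 609,385 L.
Moles of Ca²⁺: 46,700 g ÷ 111 g/mol = 420.7 mol.
As CaCO₃: 420.7 mol × 100.1 g/mol = 42,110 g.
Rise: 42,110 g / 609,385 L × 1000 = 69.11 mg/L.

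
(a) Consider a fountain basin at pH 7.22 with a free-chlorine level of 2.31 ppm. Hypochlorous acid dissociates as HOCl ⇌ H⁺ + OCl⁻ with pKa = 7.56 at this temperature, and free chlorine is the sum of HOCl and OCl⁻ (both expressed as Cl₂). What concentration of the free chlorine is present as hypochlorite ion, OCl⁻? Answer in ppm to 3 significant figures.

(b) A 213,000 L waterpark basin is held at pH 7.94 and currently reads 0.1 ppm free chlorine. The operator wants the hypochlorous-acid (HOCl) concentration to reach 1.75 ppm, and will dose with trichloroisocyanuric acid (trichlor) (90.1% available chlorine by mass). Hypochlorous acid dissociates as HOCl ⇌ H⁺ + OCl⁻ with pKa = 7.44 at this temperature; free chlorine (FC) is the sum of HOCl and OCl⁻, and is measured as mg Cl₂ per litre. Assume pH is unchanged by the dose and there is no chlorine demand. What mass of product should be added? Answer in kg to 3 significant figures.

(a) 0.725 ppm; (b) 1.70 kg

(a) [OCl⁻]/[HOCl] = 10^(pH − pKa) = 10^(7.22 − 7.56) = 10^-0.34 = 0.4571.
(a) Fraction as HOCl = 1 / (1 + 0.4571) = 0.6863.
(a) OCl⁻ = (1 − 0.6863) × 2.31 ppm = 0.7246 ppm.

(b) [OCl⁻]/[HOCl] = 10^(pH − pKa) = 10^(7.94 − 7.44) = 3.162; fraction as HOCl = 1/(1 + 3.162) = 0.2403.
(b) Free chlorine required for 1.75 ppm HOCl: 1.75 / 0.2403 = 7.284 ppm.
(b) FC to add: 7.284 − 0.1 = 7.184 mg/L as Cl₂.
(b) Cl₂ equivalent: 7.184 mg/L × 213,000 L = 1530 g.
(b) Product at 90.1% available Cl: 1530 / 0.901 = 1698 g.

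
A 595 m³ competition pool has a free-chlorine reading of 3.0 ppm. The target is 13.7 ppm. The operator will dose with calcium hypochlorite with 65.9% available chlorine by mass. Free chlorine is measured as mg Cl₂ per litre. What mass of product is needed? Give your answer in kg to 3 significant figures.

Volume: 595 m³ = 595,000 L.
Chlorine deficit: 13.7 − 3.0 = 10.7 ppm = 10.7 mg/L as Cl₂.
Cl₂ equivalent needed: 10.7 mg/L × 595,000 L = 6,366,000 mg = 6366 g.
Product at 65.9% available chlorine: 6366 / 0.659 = 9661 g.

9.66 kg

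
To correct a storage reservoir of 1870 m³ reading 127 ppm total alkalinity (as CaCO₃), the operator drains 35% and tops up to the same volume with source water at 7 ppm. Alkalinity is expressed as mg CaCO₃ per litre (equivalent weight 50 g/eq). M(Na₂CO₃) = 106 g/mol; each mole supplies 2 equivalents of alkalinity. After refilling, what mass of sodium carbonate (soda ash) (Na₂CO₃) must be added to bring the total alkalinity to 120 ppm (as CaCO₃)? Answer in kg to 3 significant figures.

69.4 kg

Volume: 1870 m³ = 1,870,000 L.
After draining 35% and refilling: 127 × 0.65 + 7 × 0.35 = 85 ppm.
Deficit to target: 120 − 85 = 35 mg/L.
As CaCO₃: 35 mg/L × 1,870,000 L = 65,450 g; ÷ 50 g/eq ÷ 2 = 654.5 mol Na₂CO₃.
Mass: 654.5 × 106 = 69,380 g.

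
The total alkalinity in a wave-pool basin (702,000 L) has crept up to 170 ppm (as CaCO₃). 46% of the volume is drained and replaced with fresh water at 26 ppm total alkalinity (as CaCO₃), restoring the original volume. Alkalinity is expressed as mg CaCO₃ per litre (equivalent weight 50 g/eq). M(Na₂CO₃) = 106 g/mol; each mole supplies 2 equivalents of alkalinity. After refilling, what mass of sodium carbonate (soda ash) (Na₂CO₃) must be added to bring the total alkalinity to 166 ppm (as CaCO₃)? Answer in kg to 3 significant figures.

46.3 kg

After draining 46% and refilling: 170 × 0.54 + 26 × 0.46 = 103.76 ppm.
Deficit to target: 166 − 103.76 = 62.24 mg/L.
As CaCO₃: 62.24 mg/L × 702,000 L = 43,690 g; ÷ 50 g/eq ÷ 2 = 436.9 mol Na₂CO₃.
Mass: 436.9 × 106 = 46,310 g.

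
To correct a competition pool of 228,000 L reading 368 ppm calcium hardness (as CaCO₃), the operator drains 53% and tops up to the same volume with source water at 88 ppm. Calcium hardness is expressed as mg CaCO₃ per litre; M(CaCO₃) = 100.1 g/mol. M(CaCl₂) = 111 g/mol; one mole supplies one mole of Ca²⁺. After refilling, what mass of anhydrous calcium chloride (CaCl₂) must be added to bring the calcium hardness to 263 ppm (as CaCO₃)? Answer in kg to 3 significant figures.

After draining 53% and refilling: 368 × 0.47 + 88 × 0.53 = 219.6 ppm.
Deficit to target: 263 − 219.6 = 43.4 mg/L.
As CaCO₃: 43.4 mg/L × 228,000 L = 9895 g; ÷ 100.1 = 98.85 mol Ca²⁺.
Mass: 98.85 × 111 = 10,970 g.

11.0 kg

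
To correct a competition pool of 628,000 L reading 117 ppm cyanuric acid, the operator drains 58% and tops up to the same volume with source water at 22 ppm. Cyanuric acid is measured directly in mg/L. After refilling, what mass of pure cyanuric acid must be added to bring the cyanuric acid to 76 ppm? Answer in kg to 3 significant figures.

8.85 kg

After draining 58% and refilling: 117 × 0.42 + 22 × 0.58 = 61.9 ppm.
Deficit to target: 76 − 61.9 = 14.1 mg/L.
Mass: 14.1 mg/L × 628,000 L = 8855 g cyanuric acid.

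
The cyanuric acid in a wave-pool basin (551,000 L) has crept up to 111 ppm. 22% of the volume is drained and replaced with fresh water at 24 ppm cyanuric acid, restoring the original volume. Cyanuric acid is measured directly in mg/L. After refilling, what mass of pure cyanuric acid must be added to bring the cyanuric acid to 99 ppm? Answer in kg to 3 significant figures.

After draining 22% and refilling: 111 × 0.78 + 24 × 0.22 = 91.86 ppm.
Deficit to target: 99 − 91.86 = 7.14 mg/L.
Mass: 7.14 mg/L × 551,000 L = 3934 g cyanuric acid.

3.93 kg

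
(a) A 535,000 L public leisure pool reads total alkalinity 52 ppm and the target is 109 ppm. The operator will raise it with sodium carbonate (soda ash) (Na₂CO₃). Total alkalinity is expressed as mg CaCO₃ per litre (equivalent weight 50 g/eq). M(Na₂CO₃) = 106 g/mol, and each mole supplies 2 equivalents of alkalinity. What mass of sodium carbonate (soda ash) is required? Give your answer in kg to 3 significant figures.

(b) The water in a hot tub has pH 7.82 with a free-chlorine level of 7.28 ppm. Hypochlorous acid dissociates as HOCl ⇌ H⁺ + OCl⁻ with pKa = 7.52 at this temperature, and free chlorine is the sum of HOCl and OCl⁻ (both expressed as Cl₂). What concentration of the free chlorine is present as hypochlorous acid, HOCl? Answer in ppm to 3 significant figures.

(a) Alkalinity to add: (109 − 52) = 57 mg/L as CaCO₃ × 535,000 L = 30,500 g as CaCO₃.
(a) Equivalents: 30,500 g ÷ 50 g/eq = 609.9 eq.
(a) Each mole of Na₂CO₃ supplies 2 eq, so 609.9 / 2 = 304.9 mol.
(a) Mass: 304.9 mol × 106 g/mol = 32,320 g.

(b) [OCl⁻]/[HOCl] = 10^(pH − pKa) = 10^(7.82 − 7.52) = 10^0.30 = 1.995.
(b) Fraction as HOCl = 1 / (1 + 1.995) = 0.3339.
(b) HOCl = 0.3339 × 7.28 ppm = 2.431 ppm.

(a) 32.3 kg; (b) 2.43 ppm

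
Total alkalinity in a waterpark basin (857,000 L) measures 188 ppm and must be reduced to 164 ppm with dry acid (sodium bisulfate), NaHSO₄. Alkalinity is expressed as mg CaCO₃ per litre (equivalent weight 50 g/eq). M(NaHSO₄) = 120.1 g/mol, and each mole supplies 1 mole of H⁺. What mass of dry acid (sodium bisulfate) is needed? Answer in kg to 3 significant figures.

49.4 kg

Alkalinity to neutralize: (188 − 164) = 24 mg/L as CaCO₃ × 857,000 L = 20,570 g as CaCO₃.
Equivalents of H⁺ required: 20,570 ÷ 50 g/eq = 411.4 eq = 411.4 mol NaHSO₄.
Mass of NaHSO₄: 411.4 × 120.1 = 49,400 g.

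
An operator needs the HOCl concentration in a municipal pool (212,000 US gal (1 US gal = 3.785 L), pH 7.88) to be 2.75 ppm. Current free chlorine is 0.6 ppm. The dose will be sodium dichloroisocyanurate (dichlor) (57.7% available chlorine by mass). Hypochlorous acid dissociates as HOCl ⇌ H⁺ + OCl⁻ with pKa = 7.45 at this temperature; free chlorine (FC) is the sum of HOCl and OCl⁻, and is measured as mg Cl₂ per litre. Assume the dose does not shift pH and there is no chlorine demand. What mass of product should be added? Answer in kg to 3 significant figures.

13.3 kg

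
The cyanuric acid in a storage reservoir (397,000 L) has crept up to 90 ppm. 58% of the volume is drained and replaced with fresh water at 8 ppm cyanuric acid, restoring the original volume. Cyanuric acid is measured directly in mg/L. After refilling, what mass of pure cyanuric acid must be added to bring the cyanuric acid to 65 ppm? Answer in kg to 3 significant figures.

8.96 kg

After draining 58% and refilling: 90 × 0.42 + 8 × 0.58 = 42.44 ppm.
Deficit to target: 65 − 42.44 = 22.56 mg/L.
Mass: 22.56 mg/L × 397,000 L = 8956 g cyanuric acid.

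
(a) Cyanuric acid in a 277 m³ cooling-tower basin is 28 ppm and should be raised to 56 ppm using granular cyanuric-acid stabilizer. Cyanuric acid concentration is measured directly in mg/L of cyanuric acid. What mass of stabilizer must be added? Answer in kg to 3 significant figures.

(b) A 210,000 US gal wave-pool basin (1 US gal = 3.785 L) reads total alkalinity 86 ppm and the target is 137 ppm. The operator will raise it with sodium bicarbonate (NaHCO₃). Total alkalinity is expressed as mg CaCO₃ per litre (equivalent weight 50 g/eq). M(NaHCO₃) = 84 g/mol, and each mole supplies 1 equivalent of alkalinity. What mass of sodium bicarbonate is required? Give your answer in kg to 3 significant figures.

(a) Volume: 277 m³ = 277,000 L.
(a) CYA to add: (56 − 28) = 28 mg/L × 277,000 L = 7756 g cyanuric acid.

(b) Volume: 210,000 US gal × 3.785 L/gal = 794,850 L.
(b) Alkalinity to add: (137 − 86) = 51 mg/L as CaCO₃ × 794,850 L = 40,540 g as CaCO₃.
(b) Equivalents: 40,540 g ÷ 50 g/eq = 810.7 eq.
(b) NaHCO₃ supplies 1 eq per mole → 810.7 mol.
(b) Mass: 810.7 mol × 84 g/mol = 68,100 g.

(a) 7.76 kg; (b) 68.1 kg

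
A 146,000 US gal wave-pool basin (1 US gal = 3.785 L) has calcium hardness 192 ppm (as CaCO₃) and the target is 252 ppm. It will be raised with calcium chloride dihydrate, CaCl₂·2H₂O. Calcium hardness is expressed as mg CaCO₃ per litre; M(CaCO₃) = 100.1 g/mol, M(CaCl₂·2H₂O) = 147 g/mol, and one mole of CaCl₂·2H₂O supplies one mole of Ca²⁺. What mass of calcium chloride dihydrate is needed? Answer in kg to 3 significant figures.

48.7 kg

Volume: 146,000 US gal × 3.785 L/gal = 552,610 L.
Hardness to add: (252 − 192) = 60 mg/L as CaCO₃ × 552,610 L = 33,160 g as CaCO₃.
Moles of Ca²⁺ (1 mol Ca²⁺ ≡ 1 mol CaCO₃): 33,160 / 100.1 g/mol = 331.2 mol.
Mass of CaCl₂·2H₂O: 331.2 × 147 = 48,690 g.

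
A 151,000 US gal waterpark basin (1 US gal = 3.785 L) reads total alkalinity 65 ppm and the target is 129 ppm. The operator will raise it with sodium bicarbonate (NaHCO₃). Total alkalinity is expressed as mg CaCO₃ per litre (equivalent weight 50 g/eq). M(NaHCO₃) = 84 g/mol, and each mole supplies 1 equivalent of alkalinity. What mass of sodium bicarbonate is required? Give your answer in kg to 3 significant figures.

61.5 kg

Volume: 151,000 US gal × 3.785 L/gal = 571,535 L.
Alkalinity to add: (129 − 65) = 64 mg/L as CaCO₃ × 571,535 L = 36,580 g as CaCO₃.
Equivalents: 36,580 g ÷ 50 g/eq = 731.6 eq.
NaHCO₃ supplies 1 eq per mole → 731.6 mol.
Mass: 731.6 mol × 84 g/mol = 61,450 g.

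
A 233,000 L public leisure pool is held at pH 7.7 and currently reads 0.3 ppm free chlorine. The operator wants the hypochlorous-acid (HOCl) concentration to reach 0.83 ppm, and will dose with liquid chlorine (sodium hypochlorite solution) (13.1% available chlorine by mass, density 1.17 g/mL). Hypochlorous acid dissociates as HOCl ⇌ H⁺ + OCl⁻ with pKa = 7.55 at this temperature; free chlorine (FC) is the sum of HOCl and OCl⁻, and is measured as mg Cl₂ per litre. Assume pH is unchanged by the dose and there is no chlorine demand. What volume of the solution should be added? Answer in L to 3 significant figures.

2.59 L

[OCl⁻]/[HOCl] = 10^(pH − pKa) = 10^(7.7 − 7.55) = 1.413; fraction as HOCl = 1/(1 + 1.413) = 0.4145.
Free chlorine required for 0.83 ppm HOCl: 0.83 / 0.4145 = 2.002 ppm.
FC to add: 2.002 − 0.3 = 1.702 mg/L as Cl₂.
Cl₂ equivalent: 1.702 mg/L × 233,000 L = 396.7 g.
Product at 13.1% available Cl: 396.7 / 0.131 = 3028 g.
Volume: 3028 g ÷ 1.17 g/mL = 2588 mL.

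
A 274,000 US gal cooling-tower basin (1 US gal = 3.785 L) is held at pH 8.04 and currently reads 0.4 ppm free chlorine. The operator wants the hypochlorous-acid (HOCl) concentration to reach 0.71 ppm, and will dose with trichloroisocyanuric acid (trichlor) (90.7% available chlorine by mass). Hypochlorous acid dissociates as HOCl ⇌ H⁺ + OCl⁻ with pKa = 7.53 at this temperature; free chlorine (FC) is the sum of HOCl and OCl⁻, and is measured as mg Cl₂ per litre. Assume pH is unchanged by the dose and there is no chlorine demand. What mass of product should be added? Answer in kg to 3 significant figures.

Volume: 274,000 US gal × 3.785 L/gal = 1,037,090 L.
[OCl⁻]/[HOCl] = 10^(pH − pKa) = 10^(8.04 − 7.53) = 3.236; fraction as HOCl = 1/(1 + 3.236) = 0.2361.
Free chlorine required for 0.71 ppm HOCl: 0.71 / 0.2361 = 3.008 ppm.
FC to add: 3.008 − 0.4 = 2.608 mg/L as Cl₂.
Cl₂ equivalent: 2.608 mg/L × 1,037,090 L = 2704 g.
Product at 90.7% available Cl: 2704 / 0.907 = 2982 g.

2.98 kg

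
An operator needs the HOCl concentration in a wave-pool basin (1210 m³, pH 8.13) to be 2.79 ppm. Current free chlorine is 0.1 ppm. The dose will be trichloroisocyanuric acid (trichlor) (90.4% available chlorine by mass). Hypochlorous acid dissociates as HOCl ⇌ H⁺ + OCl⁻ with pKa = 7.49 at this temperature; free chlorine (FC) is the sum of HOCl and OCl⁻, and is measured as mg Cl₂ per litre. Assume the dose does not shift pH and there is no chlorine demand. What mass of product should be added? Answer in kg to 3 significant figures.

19.9 kg

Volume: 1210 m³ = 1,210,000 L.
[OCl⁻]/[HOCl] = 10^(pH − pKa) = 10^(8.13 − 7.49) = 4.365; fraction as HOCl = 1/(1 + 4.365) = 0.1864.
Free chlorine required for 2.79 ppm HOCl: 2.79 / 0.1864 = 14.97 ppm.
FC to add: 14.97 − 0.1 = 14.87 mg/L as Cl₂.
Cl₂ equivalent: 14.87 mg/L × 1,210,000 L = 17,990 g.
Product at 90.4% available Cl: 17,990 / 0.904 = 19,900 g.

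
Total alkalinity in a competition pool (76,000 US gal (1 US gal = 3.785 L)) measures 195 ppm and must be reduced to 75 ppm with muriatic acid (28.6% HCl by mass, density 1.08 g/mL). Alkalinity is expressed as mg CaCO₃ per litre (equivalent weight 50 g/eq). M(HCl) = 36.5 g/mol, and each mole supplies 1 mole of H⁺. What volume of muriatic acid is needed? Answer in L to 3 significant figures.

Volume: 76,000 US gal × 3.785 L/gal = 287,660 L.
Alkalinity to neutralize: (195 − 75) = 120 mg/L as CaCO₃ × 287,660 L = 34,520 g as CaCO₃.
Equivalents of H⁺ required: 34,520 ÷ 50 g/eq = 690.4 eq = 690.4 mol HCl.
Mass of HCl: 690.4 × 36.5 = 25,200 g.
Mass of 28.6% solution: 25,200 / 0.286 = 88,110 g.
Volume: 88,110 g ÷ 1.08 g/mL = 81,580 mL.

81.6 L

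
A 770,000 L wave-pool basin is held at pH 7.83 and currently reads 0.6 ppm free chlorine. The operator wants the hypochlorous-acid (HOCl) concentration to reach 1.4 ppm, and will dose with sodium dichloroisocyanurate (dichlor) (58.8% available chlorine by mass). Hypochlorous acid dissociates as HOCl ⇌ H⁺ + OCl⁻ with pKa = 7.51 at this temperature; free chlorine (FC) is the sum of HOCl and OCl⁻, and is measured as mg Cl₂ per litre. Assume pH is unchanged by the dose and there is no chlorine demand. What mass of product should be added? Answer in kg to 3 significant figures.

4.88 kg

[OCl⁻]/[HOCl] = 10^(pH − pKa) = 10^(7.83 − 7.51) = 2.089; fraction as HOCl = 1/(1 + 2.089) = 0.3237.
Free chlorine required for 1.4 ppm HOCl: 1.4 / 0.3237 = 4.325 ppm.
FC to add: 4.325 − 0.6 = 3.725 mg/L as Cl₂.
Cl₂ equivalent: 3.725 mg/L × 770,000 L = 2868 g.
Product at 58.8% available Cl: 2868 / 0.588 = 4878 g.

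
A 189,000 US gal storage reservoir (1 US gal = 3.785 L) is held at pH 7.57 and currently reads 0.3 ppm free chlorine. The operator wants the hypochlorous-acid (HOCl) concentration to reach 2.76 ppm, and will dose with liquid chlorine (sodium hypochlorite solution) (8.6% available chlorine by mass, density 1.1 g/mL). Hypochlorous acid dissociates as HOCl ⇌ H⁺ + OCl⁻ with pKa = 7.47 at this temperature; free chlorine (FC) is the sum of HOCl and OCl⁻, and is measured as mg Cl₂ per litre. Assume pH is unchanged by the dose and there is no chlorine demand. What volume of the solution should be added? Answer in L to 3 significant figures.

Volume: 189,000 US gal × 3.785 L/gal = 715,365 L.
[OCl⁻]/[HOCl] = 10^(pH − pKa) = 10^(7.57 − 7.47) = 1.259; fraction as HOCl = 1/(1 + 1.259) = 0.4427.
Free chlorine required for 2.76 ppm HOCl: 2.76 / 0.4427 = 6.235 ppm.
FC to add: 6.235 − 0.3 = 5.935 mg/L as Cl₂.
Cl₂ equivalent: 5.935 mg/L × 715,365 L = 4245 g.
Product at 8.6% available Cl: 4245 / 0.086 = 49,370 g.
Volume: 49,370 g ÷ 1.1 g/mL = 44,880 mL.

44.9 L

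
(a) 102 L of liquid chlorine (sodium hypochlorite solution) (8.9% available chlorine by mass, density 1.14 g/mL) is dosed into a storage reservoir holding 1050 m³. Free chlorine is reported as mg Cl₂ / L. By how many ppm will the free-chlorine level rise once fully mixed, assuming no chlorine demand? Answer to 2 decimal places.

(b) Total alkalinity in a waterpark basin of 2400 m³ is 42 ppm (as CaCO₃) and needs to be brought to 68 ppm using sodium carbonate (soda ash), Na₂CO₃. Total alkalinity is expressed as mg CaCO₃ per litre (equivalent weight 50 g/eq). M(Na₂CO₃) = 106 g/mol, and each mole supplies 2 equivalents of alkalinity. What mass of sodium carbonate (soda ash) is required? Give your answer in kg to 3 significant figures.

(a) 9.86 ppm; (b) 66.1 kg

(a) Volume: 1050 m³ = 1,050,000 L.
(a) Mass of solution: 102 L × 1000 mL/L × 1.14 g/mL = 116,300 g.
(a) Available chlorine delivered: 116,300 g × 0.089 = 10,350 g as Cl₂.
(a) Concentration rise: 10,350 g / 1,050,000 L = 9.856 mg/L = 9.86 ppm.

(b) Volume: 2400 m³ = 2,400,000 L.
(b) Alkalinity to add: (68 − 42) = 26 mg/L as CaCO₃ × 2,400,000 L = 62,400 g as CaCO₃.
(b) Equivalents: 62,400 g ÷ 50 g/eq = 1248 eq.
(b) Each mole of Na₂CO₃ supplies 2 eq, so 1248 / 2 = 624 mol.
(b) Mass: 624 mol × 106 g/mol = 66,140 g.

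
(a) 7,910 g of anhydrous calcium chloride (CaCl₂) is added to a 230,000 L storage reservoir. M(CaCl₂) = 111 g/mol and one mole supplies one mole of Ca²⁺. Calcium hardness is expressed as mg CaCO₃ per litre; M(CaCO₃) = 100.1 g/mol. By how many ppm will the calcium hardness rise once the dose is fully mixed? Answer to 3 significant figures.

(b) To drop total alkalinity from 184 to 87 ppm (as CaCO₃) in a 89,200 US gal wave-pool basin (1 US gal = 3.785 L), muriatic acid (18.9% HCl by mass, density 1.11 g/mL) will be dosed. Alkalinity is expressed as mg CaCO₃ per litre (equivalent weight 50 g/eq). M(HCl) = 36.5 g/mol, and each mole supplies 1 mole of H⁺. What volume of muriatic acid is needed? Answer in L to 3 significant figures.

(a) Moles of Ca²⁺: 7,910 g ÷ 111 g/mol = 71.26 mol.
(a) As CaCO₃: 71.26 mol × 100.1 g/mol = 7133 g.
(a) Rise: 7133 g / 230,000 L × 1000 = 31.01 mg/L.

(b) Volume: 89,200 US gal × 3.785 L/gal = 337,622 L.
(b) Alkalinity to neutralize: (184 − 87) = 97 mg/L as CaCO₃ × 337,622 L = 32,750 g as CaCO₃.
(b) Equivalents of H⁺ required: 32,750 ÷ 50 g/eq = 655 eq = 655 mol HCl.
(b) Mass of HCl: 655 × 36.5 = 23,910 g.
(b) Mass of 18.9% solution: 23,910 / 0.189 = 126,500 g.
(b) Volume: 126,500 g ÷ 1.11 g/mL = 114,000 mL.

(a) 31.0 ppm; (b) 114 L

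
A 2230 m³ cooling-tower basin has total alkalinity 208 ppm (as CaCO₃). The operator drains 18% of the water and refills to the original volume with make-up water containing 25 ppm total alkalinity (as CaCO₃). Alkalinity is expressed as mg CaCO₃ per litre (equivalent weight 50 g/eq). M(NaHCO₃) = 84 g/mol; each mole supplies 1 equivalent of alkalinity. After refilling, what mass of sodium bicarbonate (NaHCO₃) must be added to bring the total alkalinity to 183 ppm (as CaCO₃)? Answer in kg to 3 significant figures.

29.7 kg

Volume: 2230 m³ = 2,230,000 L.
After draining 18% and refilling: 208 × 0.82 + 25 × 0.18 = 175.06 ppm.
Deficit to target: 183 − 175.06 = 7.94 mg/L.
As CaCO₃: 7.94 mg/L × 2,230,000 L = 17,710 g; ÷ 50 g/eq ÷ 1 = 354.1 mol NaHCO₃.
Mass: 354.1 × 84 = 29,750 g.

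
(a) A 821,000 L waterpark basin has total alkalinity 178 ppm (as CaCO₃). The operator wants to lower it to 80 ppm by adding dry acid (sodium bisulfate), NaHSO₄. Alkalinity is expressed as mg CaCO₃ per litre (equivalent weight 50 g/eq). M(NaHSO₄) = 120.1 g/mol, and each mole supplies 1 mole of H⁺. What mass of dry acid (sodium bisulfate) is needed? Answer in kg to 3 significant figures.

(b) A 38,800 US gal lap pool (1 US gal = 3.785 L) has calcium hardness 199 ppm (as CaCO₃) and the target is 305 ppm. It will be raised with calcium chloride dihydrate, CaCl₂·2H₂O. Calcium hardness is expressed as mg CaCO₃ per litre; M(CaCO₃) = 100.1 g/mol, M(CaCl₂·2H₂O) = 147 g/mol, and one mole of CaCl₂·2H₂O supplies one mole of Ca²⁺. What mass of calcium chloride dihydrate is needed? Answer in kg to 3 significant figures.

(a) 193 kg; (b) 22.9 kg

(a) Alkalinity to neutralize: (178 − 80) = 98 mg/L as CaCO₃ × 821,000 L = 80,460 g as CaCO₃.
(a) Equivalents of H⁺ required: 80,460 ÷ 50 g/eq = 1609 eq = 1609 mol NaHSO₄.
(a) Mass of NaHSO₄: 1609 × 120.1 = 193,300 g.

(b) Volume: 38,800 US gal × 3.785 L/gal = 146,858 L.
(b) Hardness to add: (305 − 199) = 106 mg/L as CaCO₃ × 146,858 L = 15,570 g as CaCO₃.
(b) Moles of Ca²⁺ (1 mol Ca²⁺ ≡ 1 mol CaCO₃): 15,570 / 100.1 g/mol = 155.5 mol.
(b) Mass of CaCl₂·2H₂O: 155.5 × 147 = 22,860 g.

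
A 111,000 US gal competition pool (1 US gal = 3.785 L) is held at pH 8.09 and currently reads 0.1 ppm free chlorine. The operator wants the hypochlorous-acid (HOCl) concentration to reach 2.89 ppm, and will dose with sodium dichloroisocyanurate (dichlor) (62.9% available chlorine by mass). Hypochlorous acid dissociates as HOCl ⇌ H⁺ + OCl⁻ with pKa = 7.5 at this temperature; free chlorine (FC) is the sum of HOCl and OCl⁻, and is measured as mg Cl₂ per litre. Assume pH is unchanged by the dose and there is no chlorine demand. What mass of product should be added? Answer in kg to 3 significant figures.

Volume: 111,000 US gal × 3.785 L/gal = 420,135 L.
[OCl⁻]/[HOCl] = 10^(pH − pKa) = 10^(8.09 − 7.5) = 3.89; fraction as HOCl = 1/(1 + 3.89) = 0.2045.
Free chlorine required for 2.89 ppm HOCl: 2.89 / 0.2045 = 14.13 ppm.
FC to add: 14.13 − 0.1 = 14.03 mg/L as Cl₂.
Cl₂ equivalent: 14.03 mg/L × 420,135 L = 5896 g.
Product at 62.9% available Cl: 5896 / 0.629 = 9373 g.

9.37 kg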